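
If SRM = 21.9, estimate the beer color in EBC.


EBC = SRM · 1.97
EBC = 21.9 · 1.97

43.1430 EBC


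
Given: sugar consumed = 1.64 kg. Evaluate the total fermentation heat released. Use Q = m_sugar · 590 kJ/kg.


Q = 1.64 · 590

967.6000 kJ


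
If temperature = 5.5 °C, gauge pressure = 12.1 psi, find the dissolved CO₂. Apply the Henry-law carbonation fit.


vols = (P + 14.695)·(0.01821 + 0.09011·e^(−0.04·T))
vols = (12.1 + 14.695)·(0.01821 + 0.09011·e^(−0.04·5.5))

2.4256 volumes


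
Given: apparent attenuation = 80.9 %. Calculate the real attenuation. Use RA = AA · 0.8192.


RA = 80.9 · 0.8192

66.2733 %


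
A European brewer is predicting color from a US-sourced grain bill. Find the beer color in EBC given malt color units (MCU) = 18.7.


SRM = 1.4922·MCU^0.6859;  EBC = SRM·1.97
SRM = 1.4922·18.7^0.6859 = 11.1220
EBC = 11.1220·1.97

21.9104 EBC


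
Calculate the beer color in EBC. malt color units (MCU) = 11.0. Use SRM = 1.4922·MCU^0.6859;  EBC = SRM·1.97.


SRM = 1.4922·11.0^0.6859 = 7.7289
EBC = 7.7289·1.97

15.2260 EBC


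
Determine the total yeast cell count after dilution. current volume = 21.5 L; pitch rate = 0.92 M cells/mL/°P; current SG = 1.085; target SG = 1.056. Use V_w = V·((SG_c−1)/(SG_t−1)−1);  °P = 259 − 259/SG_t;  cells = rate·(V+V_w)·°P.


V_w = 21.5·((1.085−1)/(1.056−1)−1) = 11.1339
V_final = 21.5 + 11.1339 = 32.6339
°P = 259 − 259/1.056 = 13.7348
cells = 0.92·32.6339·13.7348

412.3643 billion cells


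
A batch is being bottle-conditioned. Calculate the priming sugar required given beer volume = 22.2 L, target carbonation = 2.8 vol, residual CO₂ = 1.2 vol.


sugar = (target − residual)·4.0·V
sugar = (2.8 − 1.2)·4.0·22.2

142.0800 g


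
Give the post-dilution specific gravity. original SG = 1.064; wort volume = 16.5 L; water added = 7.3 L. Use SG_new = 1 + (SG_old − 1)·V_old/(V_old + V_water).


pts = (1.064 − 1)·1000·16.5/(16.5 + 7.3) = 44.3697
SG_new = 1 + 44.3697/1000

1.0444


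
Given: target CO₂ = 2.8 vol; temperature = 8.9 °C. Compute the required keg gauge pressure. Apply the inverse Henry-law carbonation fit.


psi = vols/(0.01821 + 0.09011·e^(−0.04·T)) − 14.695
psi = 2.8/(0.01821 + 0.09011·e^(−0.04·8.9)) − 14.695

19.7328 psi


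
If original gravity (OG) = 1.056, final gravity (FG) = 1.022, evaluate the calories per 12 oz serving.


ABW = (OG−FG)·131.25·0.79/FG;  °P = 259 − 259/SG (for OG→OE and FG→AE);  RE = 0.1808·OE + 0.8192·AE;  Cal = (6.9·ABW + 4·(RE−0.1))·FG·3.55
ABW = (1.056 − 1.022)·131.25·0.79/1.022 = 3.4495
OE = 259 − 259/1.056 = 13.7348 °P
AE = 259 − 259/1.022 = 5.5753 °P
RE = 0.1808·13.7348 + 0.8192·5.5753 = 7.0506 °P
Cal = (6.9·3.4495 + 4·(7.0506−0.1))·1.022·3.55

187.2237 kcal


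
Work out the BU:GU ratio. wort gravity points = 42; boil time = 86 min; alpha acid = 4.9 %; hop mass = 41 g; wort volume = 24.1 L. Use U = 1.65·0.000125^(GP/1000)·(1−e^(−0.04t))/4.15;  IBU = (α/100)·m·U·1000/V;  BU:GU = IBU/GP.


U = 1.65·0.000125^(42/1000)·(1−e^(−0.04·86))/4.15 = 0.2638
IBU = (4.9/100)·41·0.2638·1000/24.1 = 21.9946
BU:GU = 21.9946/42

0.5237


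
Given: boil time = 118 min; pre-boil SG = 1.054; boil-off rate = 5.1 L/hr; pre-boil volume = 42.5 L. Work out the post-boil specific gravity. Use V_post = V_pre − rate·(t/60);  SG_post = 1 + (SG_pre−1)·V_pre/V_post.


V_post = 42.5 − 5.1·(118/60) = 32.4700
SG_post = 1 + (1.054 − 1)·42.5/32.4700

1.0707


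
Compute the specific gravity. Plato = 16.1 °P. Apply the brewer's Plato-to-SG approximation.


SG = 259/(259 − P)
SG = 259/(259 − 16.1)

1.0663


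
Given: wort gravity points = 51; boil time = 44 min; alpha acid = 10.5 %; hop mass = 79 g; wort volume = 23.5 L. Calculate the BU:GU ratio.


U = 1.65·0.000125^(GP/1000)·(1−e^(−0.04t))/4.15;  IBU = (α/100)·m·U·1000/V;  BU:GU = IBU/GP
U = 1.65·0.000125^(51/1000)·(1−e^(−0.04·44))/4.15 = 0.2082
IBU = (10.5/100)·79·0.2082·1000/23.5 = 73.4740
BU:GU = 73.4740/51

1.4407


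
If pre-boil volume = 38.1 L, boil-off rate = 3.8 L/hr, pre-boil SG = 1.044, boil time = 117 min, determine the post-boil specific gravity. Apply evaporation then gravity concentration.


V_post = V_pre − rate·(t/60);  SG_post = 1 + (SG_pre−1)·V_pre/V_post
V_post = 38.1 − 3.8·(117/60) = 30.6900
SG_post = 1 + (1.044 − 1)·38.1/30.6900

1.0546


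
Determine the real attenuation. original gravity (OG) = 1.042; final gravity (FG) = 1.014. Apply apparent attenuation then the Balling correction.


AA = (OG−FG)/(OG−1)·100;  RA = AA·0.8192
AA = (1.042 − 1.014)/(1.042 − 1)·100 = 66.6667
RA = 66.6667·0.8192

54.6133 %


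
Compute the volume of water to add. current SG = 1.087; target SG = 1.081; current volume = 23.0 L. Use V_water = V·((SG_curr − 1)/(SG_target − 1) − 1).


V_water = 23.0·((1.087 − 1)/(1.081 − 1) − 1)

1.7037 L


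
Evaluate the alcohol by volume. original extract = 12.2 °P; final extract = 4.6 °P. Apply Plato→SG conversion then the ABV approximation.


SG = 259/(259 − P);  ABV = (OG − FG)·131.25
OG = 259/(259 − 12.2) = 1.0494
FG = 259/(259 − 4.6) = 1.0181
ABV = (1.0494 − 1.0181)·131.25

4.1148 % ABV


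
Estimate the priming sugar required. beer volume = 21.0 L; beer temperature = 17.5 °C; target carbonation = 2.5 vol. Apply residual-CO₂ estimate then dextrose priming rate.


residual = 14.695·(0.01821 + 0.09011·e^(−0.04·T));  sugar = (target − residual)·4.0·V
residual = 14.695·(0.01821 + 0.09011·e^(−0.04·17.5)) = 0.9252
sugar = (2.5 − 0.9252)·4.0·21.0

132.2868 g


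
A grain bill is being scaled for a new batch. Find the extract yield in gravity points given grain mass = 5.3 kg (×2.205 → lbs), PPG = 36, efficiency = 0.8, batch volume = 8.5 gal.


points = lbs × PPG × eff / vol
lbs = 5.3 × 2.205 = 11.6865
points = 11.6865 × 36 × 0.8 / 8.5

39.5966 points


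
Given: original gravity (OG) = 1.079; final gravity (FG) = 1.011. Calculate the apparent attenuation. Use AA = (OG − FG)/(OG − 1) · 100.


AA = (1.079 − 1.011)/(1.079 − 1) · 100

86.0759 %


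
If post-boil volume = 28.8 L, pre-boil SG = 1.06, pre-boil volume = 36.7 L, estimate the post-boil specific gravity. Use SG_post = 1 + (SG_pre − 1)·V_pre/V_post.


pts_pre = (1.06 − 1)·1000 = 60.0000
pts_post = 60.0000·36.7/28.8 = 76.4583
SG_post = 1 + 76.4583/1000

1.0765


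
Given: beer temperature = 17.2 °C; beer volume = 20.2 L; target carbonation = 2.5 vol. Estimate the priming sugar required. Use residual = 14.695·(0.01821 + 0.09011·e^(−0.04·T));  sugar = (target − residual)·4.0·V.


residual = 14.695·(0.01821 + 0.09011·e^(−0.04·17.2)) = 0.9331
sugar = (2.5 − 0.9331)·4.0·20.2

126.6059 g


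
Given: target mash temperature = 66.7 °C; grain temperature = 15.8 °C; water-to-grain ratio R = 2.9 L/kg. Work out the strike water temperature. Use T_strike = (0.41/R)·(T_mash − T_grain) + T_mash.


T_strike = (0.41/2.9)·(66.7 − 15.8) + 66.7

73.8962 °C


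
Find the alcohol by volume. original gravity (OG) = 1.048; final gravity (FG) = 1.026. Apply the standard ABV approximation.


ABV = (OG − FG) · 131.25
ABV = (1.048 − 1.026) · 131.25

2.8875 % ABV


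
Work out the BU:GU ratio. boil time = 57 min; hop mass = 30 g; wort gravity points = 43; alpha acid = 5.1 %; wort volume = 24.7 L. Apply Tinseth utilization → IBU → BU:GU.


U = 1.65·0.000125^(GP/1000)·(1−e^(−0.04t))/4.15;  IBU = (α/100)·m·U·1000/V;  BU:GU = IBU/GP
U = 1.65·0.000125^(43/1000)·(1−e^(−0.04·57))/4.15 = 0.2425
IBU = (5.1/100)·30·0.2425·1000/24.7 = 15.0223
BU:GU = 15.0223/43

0.3494


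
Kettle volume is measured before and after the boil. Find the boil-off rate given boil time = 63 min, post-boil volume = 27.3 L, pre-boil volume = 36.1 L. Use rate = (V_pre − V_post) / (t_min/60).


rate = (36.1 − 27.3) / (63/60)

8.3810 L/hr


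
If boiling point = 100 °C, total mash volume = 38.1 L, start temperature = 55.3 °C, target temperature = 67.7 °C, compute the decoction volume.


V_dec = V_total·(T_target − T_start)/(T_boil − T_start)
V_dec = 38.1·(67.7 − 55.3)/(100 − 55.3)

10.5691 L


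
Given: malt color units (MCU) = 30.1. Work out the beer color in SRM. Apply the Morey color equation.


SRM = 1.4922 · MCU^0.6859
SRM = 1.4922 · 30.1^0.6859

15.4161 SRM


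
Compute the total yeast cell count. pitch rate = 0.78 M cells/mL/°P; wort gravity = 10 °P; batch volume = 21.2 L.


cells (billions) = rate · V_L · °P
cells = 0.78 · 21.2 · 10

165.3600 billion cells


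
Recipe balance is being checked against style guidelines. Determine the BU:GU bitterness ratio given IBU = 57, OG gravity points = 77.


BU:GU = IBU / OG_points
BU:GU = 57 / 77

0.7403


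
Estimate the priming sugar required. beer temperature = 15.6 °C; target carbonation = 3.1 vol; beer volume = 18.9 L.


residual = 14.695·(0.01821 + 0.09011·e^(−0.04·T));  sugar = (target − residual)·4.0·V
residual = 14.695·(0.01821 + 0.09011·e^(−0.04·15.6)) = 0.9771
sugar = (3.1 − 0.9771)·4.0·18.9

160.4927 g


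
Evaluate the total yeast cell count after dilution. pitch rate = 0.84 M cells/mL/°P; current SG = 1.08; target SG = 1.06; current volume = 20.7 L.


V_w = V·((SG_c−1)/(SG_t−1)−1);  °P = 259 − 259/SG_t;  cells = rate·(V+V_w)·°P
V_w = 20.7·((1.08−1)/(1.06−1)−1) = 6.9000
V_final = 20.7 + 6.9000 = 27.6000
°P = 259 − 259/1.06 = 14.6604
cells = 0.84·27.6000·14.6604

339.8862 billion cells


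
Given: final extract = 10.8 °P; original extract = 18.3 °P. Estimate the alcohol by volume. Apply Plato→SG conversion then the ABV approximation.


SG = 259/(259 − P);  ABV = (OG − FG)·131.25
OG = 259/(259 − 18.3) = 1.0760
FG = 259/(259 − 10.8) = 1.0435
ABV = (1.0760 − 1.0435)·131.25

4.2676 % ABV


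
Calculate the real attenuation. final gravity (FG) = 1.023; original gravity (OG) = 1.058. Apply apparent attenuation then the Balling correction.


AA = (OG−FG)/(OG−1)·100;  RA = AA·0.8192
AA = (1.058 − 1.023)/(1.058 − 1)·100 = 60.3448
RA = 60.3448·0.8192

49.4345 %


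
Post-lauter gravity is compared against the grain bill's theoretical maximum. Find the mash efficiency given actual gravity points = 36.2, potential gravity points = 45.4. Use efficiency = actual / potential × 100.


efficiency = 36.2 / 45.4 × 100

79.7357 %


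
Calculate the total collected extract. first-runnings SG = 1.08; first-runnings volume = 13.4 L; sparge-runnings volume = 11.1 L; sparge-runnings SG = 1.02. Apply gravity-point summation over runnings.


total = Σ (SG_i − 1)·1000·V_i
first = (1.08 − 1)·1000·13.4 = 1072.0000
sparge = (1.02 − 1)·1000·11.1 = 222.0000
total = 1072.0000 + 222.0000

1294.0000 gravity·L


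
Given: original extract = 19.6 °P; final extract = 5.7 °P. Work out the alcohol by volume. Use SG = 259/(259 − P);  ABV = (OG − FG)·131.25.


OG = 259/(259 − 19.6) = 1.0819
FG = 259/(259 − 5.7) = 1.0225
ABV = (1.0819 − 1.0225)·131.25

7.7921 % ABV


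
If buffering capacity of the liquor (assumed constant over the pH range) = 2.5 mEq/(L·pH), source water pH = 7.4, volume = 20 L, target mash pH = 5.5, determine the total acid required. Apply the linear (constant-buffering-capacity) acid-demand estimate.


acid = buffering capacity · (pH_source − pH_target) · V
acid = 2.5 · (7.4 − 5.5) · 20

95.0000 mEq


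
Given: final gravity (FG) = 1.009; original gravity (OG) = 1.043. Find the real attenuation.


AA = (OG−FG)/(OG−1)·100;  RA = AA·0.8192
AA = (1.043 − 1.009)/(1.043 − 1)·100 = 79.0698
RA = 79.0698·0.8192

64.7740 %


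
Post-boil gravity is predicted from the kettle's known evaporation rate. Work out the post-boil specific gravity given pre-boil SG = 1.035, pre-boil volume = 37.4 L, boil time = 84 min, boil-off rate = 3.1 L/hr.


V_post = V_pre − rate·(t/60);  SG_post = 1 + (SG_pre−1)·V_pre/V_post
V_post = 37.4 − 3.1·(84/60) = 33.0600
SG_post = 1 + (1.035 − 1)·37.4/33.0600

1.0396


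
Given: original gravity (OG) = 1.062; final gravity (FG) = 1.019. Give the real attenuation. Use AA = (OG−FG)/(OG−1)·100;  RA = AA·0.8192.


AA = (1.062 − 1.019)/(1.062 − 1)·100 = 69.3548
RA = 69.3548·0.8192

56.8155 %


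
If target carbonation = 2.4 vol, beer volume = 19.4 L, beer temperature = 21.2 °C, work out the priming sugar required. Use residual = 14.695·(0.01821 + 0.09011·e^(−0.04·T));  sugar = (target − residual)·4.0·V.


residual = 14.695·(0.01821 + 0.09011·e^(−0.04·21.2)) = 0.8347
sugar = (2.4 − 0.8347)·4.0·19.4

121.4675 g


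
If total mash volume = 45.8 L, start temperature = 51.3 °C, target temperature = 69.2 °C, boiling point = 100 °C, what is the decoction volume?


V_dec = V_total·(T_target − T_start)/(T_boil − T_start)
V_dec = 45.8·(69.2 − 51.3)/(100 − 51.3)

16.8341 L


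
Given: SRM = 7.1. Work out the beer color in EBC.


EBC = SRM · 1.97
EBC = 7.1 · 1.97

13.9870 EBC


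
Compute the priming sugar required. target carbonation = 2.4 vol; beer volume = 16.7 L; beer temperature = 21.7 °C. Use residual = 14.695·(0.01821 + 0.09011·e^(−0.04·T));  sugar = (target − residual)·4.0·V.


residual = 14.695·(0.01821 + 0.09011·e^(−0.04·21.7)) = 0.8235
sugar = (2.4 − 0.8235)·4.0·16.7

105.3123 g


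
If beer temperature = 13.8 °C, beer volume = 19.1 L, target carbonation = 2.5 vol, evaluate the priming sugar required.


residual = 14.695·(0.01821 + 0.09011·e^(−0.04·T));  sugar = (target − residual)·4.0·V
residual = 14.695·(0.01821 + 0.09011·e^(−0.04·13.8)) = 1.0300
sugar = (2.5 − 1.0300)·4.0·19.1

112.3044 g


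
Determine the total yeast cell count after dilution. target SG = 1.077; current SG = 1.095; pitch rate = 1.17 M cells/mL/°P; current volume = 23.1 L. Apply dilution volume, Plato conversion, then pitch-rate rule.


V_w = V·((SG_c−1)/(SG_t−1)−1);  °P = 259 − 259/SG_t;  cells = rate·(V+V_w)·°P
V_w = 23.1·((1.095−1)/(1.077−1)−1) = 5.4000
V_final = 23.1 + 5.4000 = 28.5000
°P = 259 − 259/1.077 = 18.5172
cells = 1.17·28.5000·18.5172

617.4553 billion cells


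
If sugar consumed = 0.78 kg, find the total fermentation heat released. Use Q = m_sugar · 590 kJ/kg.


Q = 0.78 · 590

460.2000 kJ


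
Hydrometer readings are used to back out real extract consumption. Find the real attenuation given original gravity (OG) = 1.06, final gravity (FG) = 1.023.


AA = (OG−FG)/(OG−1)·100;  RA = AA·0.8192
AA = (1.06 − 1.023)/(1.06 − 1)·100 = 61.6667
RA = 61.6667·0.8192

50.5173 %


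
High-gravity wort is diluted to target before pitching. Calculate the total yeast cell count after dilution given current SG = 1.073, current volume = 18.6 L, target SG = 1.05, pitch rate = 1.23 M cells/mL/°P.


V_w = V·((SG_c−1)/(SG_t−1)−1);  °P = 259 − 259/SG_t;  cells = rate·(V+V_w)·°P
V_w = 18.6·((1.073−1)/(1.05−1)−1) = 8.5560
V_final = 18.6 + 8.5560 = 27.1560
°P = 259 − 259/1.05 = 12.3333
cells = 1.23·27.1560·12.3333

411.9565 billion cells


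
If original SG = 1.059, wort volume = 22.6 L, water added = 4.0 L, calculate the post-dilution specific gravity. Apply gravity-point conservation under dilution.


SG_new = 1 + (SG_old − 1)·V_old/(V_old + V_water)
pts = (1.059 − 1)·1000·22.6/(22.6 + 4.0) = 50.1278
SG_new = 1 + 50.1278/1000

1.0501


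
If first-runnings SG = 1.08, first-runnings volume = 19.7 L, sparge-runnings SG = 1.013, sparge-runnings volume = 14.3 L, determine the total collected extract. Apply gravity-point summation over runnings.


total = Σ (SG_i − 1)·1000·V_i
first = (1.08 − 1)·1000·19.7 = 1576.0000
sparge = (1.013 − 1)·1000·14.3 = 185.9000
total = 1576.0000 + 185.9000

1761.9000 gravity·L


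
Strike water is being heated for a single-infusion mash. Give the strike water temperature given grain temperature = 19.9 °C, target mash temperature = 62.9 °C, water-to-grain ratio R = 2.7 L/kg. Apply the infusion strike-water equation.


T_strike = (0.41/R)·(T_mash − T_grain) + T_mash
T_strike = (0.41/2.7)·(62.9 − 19.9) + 62.9

69.4296 °C


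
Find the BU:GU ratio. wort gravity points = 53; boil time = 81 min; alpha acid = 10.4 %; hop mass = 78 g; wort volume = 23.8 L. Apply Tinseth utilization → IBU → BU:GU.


U = 1.65·0.000125^(GP/1000)·(1−e^(−0.04t))/4.15;  IBU = (α/100)·m·U·1000/V;  BU:GU = IBU/GP
U = 1.65·0.000125^(53/1000)·(1−e^(−0.04·81))/4.15 = 0.2373
IBU = (10.4/100)·78·0.2373·1000/23.8 = 80.8672
BU:GU = 80.8672/53

1.5258


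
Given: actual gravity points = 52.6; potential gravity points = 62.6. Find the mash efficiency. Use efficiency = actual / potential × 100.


efficiency = 52.6 / 62.6 × 100

84.0256 %


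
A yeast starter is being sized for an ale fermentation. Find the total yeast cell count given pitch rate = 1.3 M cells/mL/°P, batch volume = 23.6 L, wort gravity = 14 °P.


cells (billions) = rate · V_L · °P
cells = 1.3 · 23.6 · 14

429.5200 billion cells


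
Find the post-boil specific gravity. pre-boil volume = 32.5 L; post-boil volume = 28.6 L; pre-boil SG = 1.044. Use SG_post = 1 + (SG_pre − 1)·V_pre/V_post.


pts_pre = (1.044 − 1)·1000 = 44.0000
pts_post = 44.0000·32.5/28.6 = 50.0000
SG_post = 1 + 50.0000/1000

1.0500


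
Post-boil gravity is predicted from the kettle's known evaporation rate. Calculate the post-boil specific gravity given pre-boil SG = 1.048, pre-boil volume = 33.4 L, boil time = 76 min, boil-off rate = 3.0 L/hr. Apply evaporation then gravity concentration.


V_post = V_pre − rate·(t/60);  SG_post = 1 + (SG_pre−1)·V_pre/V_post
V_post = 33.4 − 3.0·(76/60) = 29.6000
SG_post = 1 + (1.048 − 1)·33.4/29.6000

1.0542


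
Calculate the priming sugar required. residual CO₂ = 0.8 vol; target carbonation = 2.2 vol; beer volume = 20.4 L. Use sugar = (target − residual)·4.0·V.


sugar = (2.2 − 0.8)·4.0·20.4

114.2400 g


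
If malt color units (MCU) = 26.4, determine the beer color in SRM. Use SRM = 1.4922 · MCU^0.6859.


SRM = 1.4922 · 26.4^0.6859

14.0898 SRM


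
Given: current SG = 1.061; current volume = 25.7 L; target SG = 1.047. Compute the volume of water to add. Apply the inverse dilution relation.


V_water = V·((SG_curr − 1)/(SG_target − 1) − 1)
V_water = 25.7·((1.061 − 1)/(1.047 − 1) − 1)

7.6553 L


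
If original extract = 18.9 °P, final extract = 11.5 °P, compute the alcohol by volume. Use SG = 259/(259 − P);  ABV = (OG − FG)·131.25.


OG = 259/(259 − 18.9) = 1.0787
FG = 259/(259 − 11.5) = 1.0465
ABV = (1.0787 − 1.0465)·131.25

4.2331 % ABV


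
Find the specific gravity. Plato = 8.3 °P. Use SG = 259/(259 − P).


SG = 259/(259 − 8.3)

1.0331


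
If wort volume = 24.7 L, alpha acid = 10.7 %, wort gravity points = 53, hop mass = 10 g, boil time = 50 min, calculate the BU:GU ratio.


U = 1.65·0.000125^(GP/1000)·(1−e^(−0.04t))/4.15;  IBU = (α/100)·m·U·1000/V;  BU:GU = IBU/GP
U = 1.65·0.000125^(53/1000)·(1−e^(−0.04·50))/4.15 = 0.2135
IBU = (10.7/100)·10·0.2135·1000/24.7 = 9.2493
BU:GU = 9.2493/53

0.1745


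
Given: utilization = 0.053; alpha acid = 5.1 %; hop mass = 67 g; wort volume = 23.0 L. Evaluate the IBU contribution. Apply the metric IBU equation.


IBU = (α/100)·mass·U·1000 / V
IBU = (5.1/100)·67·0.053·1000 / 23.0

7.8740 IBU


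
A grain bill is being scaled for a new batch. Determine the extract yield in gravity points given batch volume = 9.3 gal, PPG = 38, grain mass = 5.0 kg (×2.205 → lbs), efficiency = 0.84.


points = lbs × PPG × eff / vol
lbs = 5.0 × 2.205 = 11.0250
points = 11.0250 × 38 × 0.84 / 9.3

37.8406 points


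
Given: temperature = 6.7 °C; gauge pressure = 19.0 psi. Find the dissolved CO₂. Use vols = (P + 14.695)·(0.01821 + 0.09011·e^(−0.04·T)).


vols = (19.0 + 14.695)·(0.01821 + 0.09011·e^(−0.04·6.7))

2.9360 volumes


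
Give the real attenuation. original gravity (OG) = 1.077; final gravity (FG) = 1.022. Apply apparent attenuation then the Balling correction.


AA = (OG−FG)/(OG−1)·100;  RA = AA·0.8192
AA = (1.077 − 1.022)/(1.077 − 1)·100 = 71.4286
RA = 71.4286·0.8192

58.5143 %


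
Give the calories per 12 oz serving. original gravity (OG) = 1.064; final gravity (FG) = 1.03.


ABW = (OG−FG)·131.25·0.79/FG;  °P = 259 − 259/SG (for OG→OE and FG→AE);  RE = 0.1808·OE + 0.8192·AE;  Cal = (6.9·ABW + 4·(RE−0.1))·FG·3.55
ABW = (1.064 − 1.03)·131.25·0.79/1.03 = 3.4227
OE = 259 − 259/1.064 = 15.5789 °P
AE = 259 − 259/1.03 = 7.5437 °P
RE = 0.1808·15.5789 + 0.8192·7.5437 = 8.9965 °P
Cal = (6.9·3.4227 + 4·(8.9965−0.1))·1.03·3.55

216.4737 kcal


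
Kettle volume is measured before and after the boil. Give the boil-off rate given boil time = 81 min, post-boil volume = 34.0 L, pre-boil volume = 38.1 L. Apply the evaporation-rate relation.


rate = (V_pre − V_post) / (t_min/60)
rate = (38.1 − 34.0) / (81/60)

3.0370 L/hr


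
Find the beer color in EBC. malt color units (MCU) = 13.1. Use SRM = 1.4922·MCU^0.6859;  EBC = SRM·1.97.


SRM = 1.4922·13.1^0.6859 = 8.7129
EBC = 8.7129·1.97

17.1644 EBC


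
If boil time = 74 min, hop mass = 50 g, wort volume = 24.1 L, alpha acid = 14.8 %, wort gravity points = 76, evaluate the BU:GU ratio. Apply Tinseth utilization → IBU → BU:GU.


U = 1.65·0.000125^(GP/1000)·(1−e^(−0.04t))/4.15;  IBU = (α/100)·m·U·1000/V;  BU:GU = IBU/GP
U = 1.65·0.000125^(76/1000)·(1−e^(−0.04·74))/4.15 = 0.1904
IBU = (14.8/100)·50·0.1904·1000/24.1 = 58.4665
BU:GU = 58.4665/76

0.7693


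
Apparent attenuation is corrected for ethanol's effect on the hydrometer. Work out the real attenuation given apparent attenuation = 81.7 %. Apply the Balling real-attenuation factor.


RA = AA · 0.8192
RA = 81.7 · 0.8192

66.9286 %


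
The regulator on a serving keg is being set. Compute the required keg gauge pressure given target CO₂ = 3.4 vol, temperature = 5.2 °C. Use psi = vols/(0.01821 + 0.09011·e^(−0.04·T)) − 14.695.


psi = 3.4/(0.01821 + 0.09011·e^(−0.04·5.2)) − 14.695

22.5049 psi


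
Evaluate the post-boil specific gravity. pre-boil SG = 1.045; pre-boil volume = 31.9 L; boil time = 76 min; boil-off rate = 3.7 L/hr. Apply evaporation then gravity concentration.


V_post = V_pre − rate·(t/60);  SG_post = 1 + (SG_pre−1)·V_pre/V_post
V_post = 31.9 − 3.7·(76/60) = 27.2133
SG_post = 1 + (1.045 − 1)·31.9/27.2133

1.0527


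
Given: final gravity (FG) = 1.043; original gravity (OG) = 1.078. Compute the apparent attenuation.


AA = (OG − FG)/(OG − 1) · 100
AA = (1.078 − 1.043)/(1.078 − 1) · 100

44.8718 %


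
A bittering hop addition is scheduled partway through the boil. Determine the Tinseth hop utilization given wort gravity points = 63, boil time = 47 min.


U = 1.65·0.000125^(GP/1000) · (1 − e^(−0.04·t))/4.15
bigness = 1.65·0.000125^(63/1000) = 0.9367
boil_factor = (1 − e^(−0.04·47))/4.15 = 0.2042
U = 0.9367 · 0.2042

0.1913


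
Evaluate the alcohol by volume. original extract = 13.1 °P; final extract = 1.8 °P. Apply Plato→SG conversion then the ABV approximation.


SG = 259/(259 − P);  ABV = (OG − FG)·131.25
OG = 259/(259 − 13.1) = 1.0533
FG = 259/(259 − 1.8) = 1.0070
ABV = (1.0533 − 1.0070)·131.25

6.0736 % ABV


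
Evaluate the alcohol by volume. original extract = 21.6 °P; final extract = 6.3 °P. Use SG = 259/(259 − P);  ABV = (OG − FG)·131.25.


OG = 259/(259 − 21.6) = 1.0910
FG = 259/(259 − 6.3) = 1.0249
ABV = (1.0910 − 1.0249)·131.25

8.6697 % ABV


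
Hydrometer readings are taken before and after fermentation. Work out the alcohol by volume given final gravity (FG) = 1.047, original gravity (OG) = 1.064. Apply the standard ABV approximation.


ABV = (OG − FG) · 131.25
ABV = (1.064 − 1.047) · 131.25

2.2313 % ABV


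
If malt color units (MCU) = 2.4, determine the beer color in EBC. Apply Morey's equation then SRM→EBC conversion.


SRM = 1.4922·MCU^0.6859;  EBC = SRM·1.97
SRM = 1.4922·2.4^0.6859 = 2.7203
EBC = 2.7203·1.97

5.3590 EBC


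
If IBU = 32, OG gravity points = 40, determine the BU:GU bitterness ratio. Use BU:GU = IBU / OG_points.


BU:GU = 32 / 40

0.8000


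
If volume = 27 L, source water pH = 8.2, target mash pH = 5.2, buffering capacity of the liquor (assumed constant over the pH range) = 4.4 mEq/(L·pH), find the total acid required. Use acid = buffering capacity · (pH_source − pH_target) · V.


acid = 4.4 · (8.2 − 5.2) · 27

356.4000 mEq


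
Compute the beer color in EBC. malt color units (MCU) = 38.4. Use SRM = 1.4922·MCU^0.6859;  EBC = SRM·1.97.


SRM = 1.4922·38.4^0.6859 = 18.2188
EBC = 18.2188·1.97

35.8910 EBC


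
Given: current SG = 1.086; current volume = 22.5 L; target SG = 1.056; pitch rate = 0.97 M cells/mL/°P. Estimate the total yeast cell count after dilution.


V_w = V·((SG_c−1)/(SG_t−1)−1);  °P = 259 − 259/SG_t;  cells = rate·(V+V_w)·°P
V_w = 22.5·((1.086−1)/(1.056−1)−1) = 12.0536
V_final = 22.5 + 12.0536 = 34.5536
°P = 259 − 259/1.056 = 13.7348
cells = 0.97·34.5536·13.7348

460.3504 billion cells


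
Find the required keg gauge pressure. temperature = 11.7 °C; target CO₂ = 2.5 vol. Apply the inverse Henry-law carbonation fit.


psi = vols/(0.01821 + 0.09011·e^(−0.04·T)) − 14.695
psi = 2.5/(0.01821 + 0.09011·e^(−0.04·11.7)) − 14.695

18.7983 psi


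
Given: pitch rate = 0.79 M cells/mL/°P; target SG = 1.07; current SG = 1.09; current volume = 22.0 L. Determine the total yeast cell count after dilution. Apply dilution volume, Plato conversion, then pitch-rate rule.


V_w = V·((SG_c−1)/(SG_t−1)−1);  °P = 259 − 259/SG_t;  cells = rate·(V+V_w)·°P
V_w = 22.0·((1.09−1)/(1.07−1)−1) = 6.2857
V_final = 22.0 + 6.2857 = 28.2857
°P = 259 − 259/1.07 = 16.9439
cells = 0.79·28.2857·16.9439

378.6241 billion cells


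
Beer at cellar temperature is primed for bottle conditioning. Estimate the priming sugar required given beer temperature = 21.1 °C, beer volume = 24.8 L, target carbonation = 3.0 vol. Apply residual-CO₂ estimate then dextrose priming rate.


residual = 14.695·(0.01821 + 0.09011·e^(−0.04·T));  sugar = (target − residual)·4.0·V
residual = 14.695·(0.01821 + 0.09011·e^(−0.04·21.1)) = 0.8370
sugar = (3.0 − 0.8370)·4.0·24.8

214.5725 g


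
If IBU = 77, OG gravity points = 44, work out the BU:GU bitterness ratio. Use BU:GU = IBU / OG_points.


BU:GU = 77 / 44

1.7500


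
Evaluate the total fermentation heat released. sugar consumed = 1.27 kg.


Q = m_sugar · 590 kJ/kg
Q = 1.27 · 590

749.3000 kJ


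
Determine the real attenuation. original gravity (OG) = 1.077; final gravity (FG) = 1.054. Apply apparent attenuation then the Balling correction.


AA = (OG−FG)/(OG−1)·100;  RA = AA·0.8192
AA = (1.077 − 1.054)/(1.077 − 1)·100 = 29.8701
RA = 29.8701·0.8192

24.4696 %


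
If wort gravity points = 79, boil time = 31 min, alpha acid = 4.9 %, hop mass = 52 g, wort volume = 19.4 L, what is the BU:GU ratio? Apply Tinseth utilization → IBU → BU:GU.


U = 1.65·0.000125^(GP/1000)·(1−e^(−0.04t))/4.15;  IBU = (α/100)·m·U·1000/V;  BU:GU = IBU/GP
U = 1.65·0.000125^(79/1000)·(1−e^(−0.04·31))/4.15 = 0.1389
IBU = (4.9/100)·52·0.1389·1000/19.4 = 18.2442
BU:GU = 18.2442/79

0.2309


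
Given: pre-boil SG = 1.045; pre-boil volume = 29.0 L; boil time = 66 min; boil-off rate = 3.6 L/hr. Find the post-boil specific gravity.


V_post = V_pre − rate·(t/60);  SG_post = 1 + (SG_pre−1)·V_pre/V_post
V_post = 29.0 − 3.6·(66/60) = 25.0400
SG_post = 1 + (1.045 − 1)·29.0/25.0400

1.0521


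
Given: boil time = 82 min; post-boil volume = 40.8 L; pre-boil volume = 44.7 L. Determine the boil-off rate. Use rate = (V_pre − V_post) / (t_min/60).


rate = (44.7 − 40.8) / (82/60)

2.8537 L/hr


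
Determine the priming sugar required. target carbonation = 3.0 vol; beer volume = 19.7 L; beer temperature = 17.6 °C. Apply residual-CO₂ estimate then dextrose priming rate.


residual = 14.695·(0.01821 + 0.09011·e^(−0.04·T));  sugar = (target − residual)·4.0·V
residual = 14.695·(0.01821 + 0.09011·e^(−0.04·17.6)) = 0.9225
sugar = (3.0 − 0.9225)·4.0·19.7

163.7044 g


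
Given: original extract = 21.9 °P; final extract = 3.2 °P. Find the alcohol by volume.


SG = 259/(259 − P);  ABV = (OG − FG)·131.25
OG = 259/(259 − 21.9) = 1.0924
FG = 259/(259 − 3.2) = 1.0125
ABV = (1.0924 − 1.0125)·131.25

10.4811 % ABV


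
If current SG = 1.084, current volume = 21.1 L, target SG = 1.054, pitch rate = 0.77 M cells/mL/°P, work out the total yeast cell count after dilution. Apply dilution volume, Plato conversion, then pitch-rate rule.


V_w = V·((SG_c−1)/(SG_t−1)−1);  °P = 259 − 259/SG_t;  cells = rate·(V+V_w)·°P
V_w = 21.1·((1.084−1)/(1.054−1)−1) = 11.7222
V_final = 21.1 + 11.7222 = 32.8222
°P = 259 − 259/1.054 = 13.2694
cells = 0.77·32.8222·13.2694

335.3603 billion cells


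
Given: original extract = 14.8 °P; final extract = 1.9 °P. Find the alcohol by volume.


SG = 259/(259 − P);  ABV = (OG − FG)·131.25
OG = 259/(259 − 14.8) = 1.0606
FG = 259/(259 − 1.9) = 1.0074
ABV = (1.0606 − 1.0074)·131.25

6.9846 % ABV


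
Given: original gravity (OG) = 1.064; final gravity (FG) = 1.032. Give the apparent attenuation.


AA = (OG − FG)/(OG − 1) · 100
AA = (1.064 − 1.032)/(1.064 − 1) · 100

50.0000 %


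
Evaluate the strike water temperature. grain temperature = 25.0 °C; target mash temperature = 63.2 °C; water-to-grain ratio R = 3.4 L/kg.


T_strike = (0.41/R)·(T_mash − T_grain) + T_mash
T_strike = (0.41/3.4)·(63.2 − 25.0) + 63.2

67.8065 °C


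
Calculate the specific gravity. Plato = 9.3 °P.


SG = 259/(259 − P)
SG = 259/(259 − 9.3)

1.0372


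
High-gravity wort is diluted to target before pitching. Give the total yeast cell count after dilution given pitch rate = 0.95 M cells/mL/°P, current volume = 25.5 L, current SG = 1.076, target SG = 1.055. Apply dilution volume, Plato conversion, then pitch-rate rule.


V_w = V·((SG_c−1)/(SG_t−1)−1);  °P = 259 − 259/SG_t;  cells = rate·(V+V_w)·°P
V_w = 25.5·((1.076−1)/(1.055−1)−1) = 9.7364
V_final = 25.5 + 9.7364 = 35.2364
°P = 259 − 259/1.055 = 13.5024
cells = 0.95·35.2364·13.5024

451.9857 billion cells


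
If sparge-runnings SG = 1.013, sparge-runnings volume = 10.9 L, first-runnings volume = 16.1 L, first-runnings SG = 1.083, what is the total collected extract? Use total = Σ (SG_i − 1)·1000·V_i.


first = (1.083 − 1)·1000·16.1 = 1336.3000
sparge = (1.013 − 1)·1000·10.9 = 141.7000
total = 1336.3000 + 141.7000

1478.0000 gravity·L


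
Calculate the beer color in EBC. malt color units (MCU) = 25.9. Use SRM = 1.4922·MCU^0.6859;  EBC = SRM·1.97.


SRM = 1.4922·25.9^0.6859 = 13.9062
EBC = 13.9062·1.97

27.3953 EBC


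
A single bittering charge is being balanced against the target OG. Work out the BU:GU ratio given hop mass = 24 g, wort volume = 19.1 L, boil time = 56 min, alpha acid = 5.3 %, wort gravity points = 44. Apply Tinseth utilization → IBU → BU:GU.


U = 1.65·0.000125^(GP/1000)·(1−e^(−0.04t))/4.15;  IBU = (α/100)·m·U·1000/V;  BU:GU = IBU/GP
U = 1.65·0.000125^(44/1000)·(1−e^(−0.04·56))/4.15 = 0.2392
IBU = (5.3/100)·24·0.2392·1000/19.1 = 15.9319
BU:GU = 15.9319/44

0.3621


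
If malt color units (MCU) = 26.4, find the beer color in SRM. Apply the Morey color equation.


SRM = 1.4922 · MCU^0.6859
SRM = 1.4922 · 26.4^0.6859

14.0898 SRM


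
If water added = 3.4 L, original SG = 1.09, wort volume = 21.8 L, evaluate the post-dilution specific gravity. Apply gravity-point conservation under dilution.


SG_new = 1 + (SG_old − 1)·V_old/(V_old + V_water)
pts = (1.09 − 1)·1000·21.8/(21.8 + 3.4) = 77.8571
SG_new = 1 + 77.8571/1000

1.0779


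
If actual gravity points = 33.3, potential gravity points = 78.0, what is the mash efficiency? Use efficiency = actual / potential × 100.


efficiency = 33.3 / 78.0 × 100

42.6923 %


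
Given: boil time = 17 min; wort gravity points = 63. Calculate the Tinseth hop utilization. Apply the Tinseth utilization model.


U = 1.65·0.000125^(GP/1000) · (1 − e^(−0.04·t))/4.15
bigness = 1.65·0.000125^(63/1000) = 0.9367
boil_factor = (1 − e^(−0.04·17))/4.15 = 0.1189
U = 0.9367 · 0.1189

0.1114


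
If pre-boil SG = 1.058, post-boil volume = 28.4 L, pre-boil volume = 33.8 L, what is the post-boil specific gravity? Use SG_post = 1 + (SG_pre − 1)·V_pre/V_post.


pts_pre = (1.058 − 1)·1000 = 58.0000
pts_post = 58.0000·33.8/28.4 = 69.0282
SG_post = 1 + 69.0282/1000

1.0690


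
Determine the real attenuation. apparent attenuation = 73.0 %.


RA = AA · 0.8192
RA = 73.0 · 0.8192

59.8016 %


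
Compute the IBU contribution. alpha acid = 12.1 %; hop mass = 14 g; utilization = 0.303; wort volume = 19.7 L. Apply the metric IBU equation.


IBU = (α/100)·mass·U·1000 / V
IBU = (12.1/100)·14·0.303·1000 / 19.7

26.0549 IBU


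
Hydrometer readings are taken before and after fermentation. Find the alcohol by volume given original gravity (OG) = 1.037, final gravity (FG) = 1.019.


ABV = (OG − FG) · 131.25
ABV = (1.037 − 1.019) · 131.25

2.3625 % ABV


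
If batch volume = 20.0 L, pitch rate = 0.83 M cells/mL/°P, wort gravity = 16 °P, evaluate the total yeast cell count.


cells (billions) = rate · V_L · °P
cells = 0.83 · 20.0 · 16

265.6000 billion cells


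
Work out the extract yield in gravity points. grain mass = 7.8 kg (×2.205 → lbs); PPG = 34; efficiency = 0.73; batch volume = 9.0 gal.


points = lbs × PPG × eff / vol
lbs = 7.8 × 2.205 = 17.1990
points = 17.1990 × 34 × 0.73 / 9.0

47.4310 points


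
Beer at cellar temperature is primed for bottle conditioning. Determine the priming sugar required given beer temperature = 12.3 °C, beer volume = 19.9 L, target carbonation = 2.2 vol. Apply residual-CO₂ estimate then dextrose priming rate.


residual = 14.695·(0.01821 + 0.09011·e^(−0.04·T));  sugar = (target − residual)·4.0·V
residual = 14.695·(0.01821 + 0.09011·e^(−0.04·12.3)) = 1.0772
sugar = (2.2 − 1.0772)·4.0·19.9

89.3753 g


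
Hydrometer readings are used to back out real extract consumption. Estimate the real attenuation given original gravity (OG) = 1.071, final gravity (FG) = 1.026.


AA = (OG−FG)/(OG−1)·100;  RA = AA·0.8192
AA = (1.071 − 1.026)/(1.071 − 1)·100 = 63.3803
RA = 63.3803·0.8192

51.9211 %


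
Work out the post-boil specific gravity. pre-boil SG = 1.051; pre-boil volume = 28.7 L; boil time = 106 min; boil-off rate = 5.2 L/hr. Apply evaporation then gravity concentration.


V_post = V_pre − rate·(t/60);  SG_post = 1 + (SG_pre−1)·V_pre/V_post
V_post = 28.7 − 5.2·(106/60) = 19.5133
SG_post = 1 + (1.051 − 1)·28.7/19.5133

1.0750


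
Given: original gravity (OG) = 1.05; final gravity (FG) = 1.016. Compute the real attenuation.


AA = (OG−FG)/(OG−1)·100;  RA = AA·0.8192
AA = (1.05 − 1.016)/(1.05 − 1)·100 = 68.0000
RA = 68.0000·0.8192

55.7056 %


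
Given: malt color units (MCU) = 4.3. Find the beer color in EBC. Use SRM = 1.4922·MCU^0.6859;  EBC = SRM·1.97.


SRM = 1.4922·4.3^0.6859 = 4.0581
EBC = 4.0581·1.97

7.9945 EBC


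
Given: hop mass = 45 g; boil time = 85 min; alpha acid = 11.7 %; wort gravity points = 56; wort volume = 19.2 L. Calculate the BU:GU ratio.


U = 1.65·0.000125^(GP/1000)·(1−e^(−0.04t))/4.15;  IBU = (α/100)·m·U·1000/V;  BU:GU = IBU/GP
U = 1.65·0.000125^(56/1000)·(1−e^(−0.04·85))/4.15 = 0.2323
IBU = (11.7/100)·45·0.2323·1000/19.2 = 63.7116
BU:GU = 63.7116/56

1.1377


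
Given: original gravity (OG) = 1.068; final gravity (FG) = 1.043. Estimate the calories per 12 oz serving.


ABW = (OG−FG)·131.25·0.79/FG;  °P = 259 − 259/SG (for OG→OE and FG→AE);  RE = 0.1808·OE + 0.8192·AE;  Cal = (6.9·ABW + 4·(RE−0.1))·FG·3.55
ABW = (1.068 − 1.043)·131.25·0.79/1.043 = 2.4853
OE = 259 − 259/1.068 = 16.4906 °P
AE = 259 − 259/1.043 = 10.6779 °P
RE = 0.1808·16.4906 + 0.8192·10.6779 = 11.7288 °P
Cal = (6.9·2.4853 + 4·(11.7288−0.1))·1.043·3.55

235.7252 kcal


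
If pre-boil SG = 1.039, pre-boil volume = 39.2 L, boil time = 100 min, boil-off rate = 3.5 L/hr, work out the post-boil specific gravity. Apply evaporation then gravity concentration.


V_post = V_pre − rate·(t/60);  SG_post = 1 + (SG_pre−1)·V_pre/V_post
V_post = 39.2 − 3.5·(100/60) = 33.3667
SG_post = 1 + (1.039 − 1)·39.2/33.3667

1.0458


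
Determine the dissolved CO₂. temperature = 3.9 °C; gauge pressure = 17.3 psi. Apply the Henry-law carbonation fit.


vols = (P + 14.695)·(0.01821 + 0.09011·e^(−0.04·T))
vols = (17.3 + 14.695)·(0.01821 + 0.09011·e^(−0.04·3.9))

3.0493 volumes


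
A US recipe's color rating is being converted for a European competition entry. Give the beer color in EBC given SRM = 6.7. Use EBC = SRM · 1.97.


EBC = 6.7 · 1.97

13.1990 EBC


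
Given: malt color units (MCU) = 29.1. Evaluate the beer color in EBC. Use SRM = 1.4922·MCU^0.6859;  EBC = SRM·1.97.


SRM = 1.4922·29.1^0.6859 = 15.0630
EBC = 15.0630·1.97

29.6741 EBC


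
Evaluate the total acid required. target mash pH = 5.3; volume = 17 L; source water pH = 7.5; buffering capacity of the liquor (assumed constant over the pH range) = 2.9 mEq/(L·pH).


acid = buffering capacity · (pH_source − pH_target) · V
acid = 2.9 · (7.5 − 5.3) · 17

108.4600 mEq


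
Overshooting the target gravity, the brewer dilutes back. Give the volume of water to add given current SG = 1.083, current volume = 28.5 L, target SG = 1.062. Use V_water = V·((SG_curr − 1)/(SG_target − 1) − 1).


V_water = 28.5·((1.083 − 1)/(1.062 − 1) − 1)

9.6532 L


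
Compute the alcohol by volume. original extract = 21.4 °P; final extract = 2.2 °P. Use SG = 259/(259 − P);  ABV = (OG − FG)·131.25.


OG = 259/(259 − 21.4) = 1.0901
FG = 259/(259 − 2.2) = 1.0086
ABV = (1.0901 − 1.0086)·131.25

10.6969 % ABV


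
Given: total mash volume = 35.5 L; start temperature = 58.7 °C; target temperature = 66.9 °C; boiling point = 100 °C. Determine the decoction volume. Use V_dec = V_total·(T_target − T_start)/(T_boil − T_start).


V_dec = 35.5·(66.9 − 58.7)/(100 − 58.7)

7.0484 L


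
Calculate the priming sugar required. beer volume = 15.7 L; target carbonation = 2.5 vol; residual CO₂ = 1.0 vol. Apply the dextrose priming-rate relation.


sugar = (target − residual)·4.0·V
sugar = (2.5 − 1.0)·4.0·15.7

94.2000 g


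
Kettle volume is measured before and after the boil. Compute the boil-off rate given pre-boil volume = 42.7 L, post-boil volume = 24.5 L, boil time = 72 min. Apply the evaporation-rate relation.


rate = (V_pre − V_post) / (t_min/60)
rate = (42.7 − 24.5) / (72/60)

15.1667 L/hr


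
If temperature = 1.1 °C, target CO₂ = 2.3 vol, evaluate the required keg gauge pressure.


psi = vols/(0.01821 + 0.09011·e^(−0.04·T)) − 14.695
psi = 2.3/(0.01821 + 0.09011·e^(−0.04·1.1)) − 14.695

7.3270 psi


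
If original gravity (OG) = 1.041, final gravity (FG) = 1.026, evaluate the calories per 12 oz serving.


ABW = (OG−FG)·131.25·0.79/FG;  °P = 259 − 259/SG (for OG→OE and FG→AE);  RE = 0.1808·OE + 0.8192·AE;  Cal = (6.9·ABW + 4·(RE−0.1))·FG·3.55
ABW = (1.041 − 1.026)·131.25·0.79/1.026 = 1.5159
OE = 259 − 259/1.041 = 10.2008 °P
AE = 259 − 259/1.026 = 6.5634 °P
RE = 0.1808·10.2008 + 0.8192·6.5634 = 7.2210 °P
Cal = (6.9·1.5159 + 4·(7.2210−0.1))·1.026·3.55

141.8446 kcal
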